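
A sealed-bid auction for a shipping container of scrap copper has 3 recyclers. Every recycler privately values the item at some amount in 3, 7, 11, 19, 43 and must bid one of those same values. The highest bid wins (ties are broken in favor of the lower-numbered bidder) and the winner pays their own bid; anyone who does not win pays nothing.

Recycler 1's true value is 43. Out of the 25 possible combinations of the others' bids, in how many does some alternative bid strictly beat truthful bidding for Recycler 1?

Others bid (3, 3): truth gives 0; bid 3 gives 40 > 0. Violating.
Others bid (3, 7): truth gives 0; bid 7 gives 36 > 0. Violating.
Others bid (3, 11): truth gives 0; bid 11 gives 32 > 0. Violating.
Others bid (3, 19): truth gives 0; bid 19 gives 24 > 0. Violating.
Others bid (3, 43): truth gives 0; no alternative beats it.
Others bid (7, 43): truth gives 0; no alternative beats it.
(Checking all 25 profiles: 16 have a profitable deviation, 9 do not.)

16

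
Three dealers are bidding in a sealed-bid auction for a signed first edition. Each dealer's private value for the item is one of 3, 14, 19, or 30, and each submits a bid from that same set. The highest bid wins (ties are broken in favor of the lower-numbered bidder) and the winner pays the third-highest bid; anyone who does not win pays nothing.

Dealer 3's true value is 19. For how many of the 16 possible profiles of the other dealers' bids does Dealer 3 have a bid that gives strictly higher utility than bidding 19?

Others bid (3, 19): truth gives 0; bid 30 gives 16 > 0. Violating.
Others bid (14, 19): truth gives 0; bid 30 gives 5 > 0. Violating.
Others bid (19, 3): truth gives 0; bid 30 gives 16 > 0. Violating.
Others bid (19, 14): truth gives 0; bid 30 gives 5 > 0. Violating.
Others bid (3, 3): truth gives 16; no alternative beats it.
Others bid (3, 14): truth gives 16; no alternative beats it.
(Checking all 16 profiles: 4 have a profitable deviation, 12 do not.)

4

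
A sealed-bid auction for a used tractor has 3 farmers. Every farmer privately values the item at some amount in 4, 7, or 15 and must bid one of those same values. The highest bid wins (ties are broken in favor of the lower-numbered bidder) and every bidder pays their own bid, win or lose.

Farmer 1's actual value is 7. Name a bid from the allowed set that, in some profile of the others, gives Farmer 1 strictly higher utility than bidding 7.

Suppose Farmer 2 bids 4 and Farmer 3 bids 4.
Bid 7: wins, pays 7, utility 7 - 7 = 0.
Bid 4: wins, pays 4, utility 7 - 4 = 3.
So bidding 4 beats truth here (3 > 0).

4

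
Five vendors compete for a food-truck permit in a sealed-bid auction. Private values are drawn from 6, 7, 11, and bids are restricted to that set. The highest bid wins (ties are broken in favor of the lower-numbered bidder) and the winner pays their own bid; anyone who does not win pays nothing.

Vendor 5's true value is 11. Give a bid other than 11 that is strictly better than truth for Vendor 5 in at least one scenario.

Suppose Vendor 1 bids 6, Vendor 2 bids 6, Vendor 3 bids 6 and Vendor 4 bids 6.
Bid 11: wins, pays 11, utility 11 - 11 = 0.
Bid 7: wins, pays 7, utility 11 - 7 = 4.
So bidding 7 beats truth here (4 > 0).

7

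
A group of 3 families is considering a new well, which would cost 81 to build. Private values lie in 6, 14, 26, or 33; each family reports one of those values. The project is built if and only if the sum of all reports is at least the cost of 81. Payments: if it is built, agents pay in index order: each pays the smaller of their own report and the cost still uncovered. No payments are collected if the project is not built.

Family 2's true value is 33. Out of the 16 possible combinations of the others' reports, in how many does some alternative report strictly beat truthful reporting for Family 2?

Others report (26, 33): truth gives 0; report 26 gives 7 > 0. Violating.
Others report (33, 26): truth gives 0; report 26 gives 7 > 0. Violating.
Others report (33, 33): truth gives 0; report 26 gives 7 > 0. Violating.
Others report (6, 6): truth gives 0; no alternative beats it.
Others report (6, 14): truth gives 0; no alternative beats it.
(Checking all 16 profiles: 3 have a profitable deviation, 13 do not.)

3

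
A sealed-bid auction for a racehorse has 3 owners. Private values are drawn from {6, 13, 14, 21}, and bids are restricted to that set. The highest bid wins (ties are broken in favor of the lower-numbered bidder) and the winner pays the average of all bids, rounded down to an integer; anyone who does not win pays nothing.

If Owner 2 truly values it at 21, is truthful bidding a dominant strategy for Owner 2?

No

Consider the case where Owner 1 bids 6 and Owner 3 bids 6.
Truthful bid 21: wins, pays 11, utility 21 - 11 = 10.
Bid 13 instead: wins, pays 8, utility 21 - 8 = 13.
Since 13 > 10, bidding 13 is strictly better here, so truthful bidding is not dominant.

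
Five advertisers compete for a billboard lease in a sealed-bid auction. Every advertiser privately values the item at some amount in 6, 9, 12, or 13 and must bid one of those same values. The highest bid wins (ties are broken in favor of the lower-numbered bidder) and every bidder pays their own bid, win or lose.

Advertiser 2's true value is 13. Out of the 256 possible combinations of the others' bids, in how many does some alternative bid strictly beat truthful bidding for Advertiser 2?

118

Others bid (6, 6, 6, 6): truth gives 0; bid 9 gives 4 > 0. Violating.
Others bid (6, 6, 6, 9): truth gives 0; bid 9 gives 4 > 0. Violating.
Others bid (6, 6, 6, 12): truth gives 0; bid 12 gives 1 > 0. Violating.
Others bid (6, 6, 9, 6): truth gives 0; bid 9 gives 4 > 0. Violating.
Others bid (6, 6, 6, 13): truth gives 0; no alternative beats it.
Others bid (6, 6, 9, 13): truth gives 0; no alternative beats it.
(Checking all 256 profiles: 118 have a profitable deviation, 138 do not.)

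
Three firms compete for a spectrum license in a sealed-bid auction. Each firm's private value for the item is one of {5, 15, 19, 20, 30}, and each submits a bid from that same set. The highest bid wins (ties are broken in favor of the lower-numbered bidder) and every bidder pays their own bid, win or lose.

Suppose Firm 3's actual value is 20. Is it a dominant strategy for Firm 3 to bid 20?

No

Consider the case where Firm 1 bids 5 and Firm 2 bids 5.
Truthful bid 20: wins, pays 20, utility 20 - 20 = 0.
Bid 15 instead: wins, pays 15, utility 20 - 15 = 5.
Since 5 > 0, bidding 15 is strictly better here, so truthful bidding is not dominant.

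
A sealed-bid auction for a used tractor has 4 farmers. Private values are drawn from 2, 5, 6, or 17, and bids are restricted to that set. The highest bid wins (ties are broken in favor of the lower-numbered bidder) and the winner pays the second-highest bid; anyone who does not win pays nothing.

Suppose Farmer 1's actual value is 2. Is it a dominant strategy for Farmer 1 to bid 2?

Check each profile of the others' bids and compare truth against every alternative bid.
Others bid (2, 2, 5): truth gives 0, best alternative gives -3.
Others bid (2, 5, 2): truth gives 0, best alternative gives -3.
Others bid (2, 5, 5): truth gives 0, best alternative gives -3.
Others bid (5, 2, 2): truth gives 0, best alternative gives -3.
Others bid (5, 2, 5): truth gives 0, best alternative gives -3.
Others bid (5, 5, 2): truth gives 0, best alternative gives -3.
(Remaining 58 profiles checked similarly; truth is weakly best in each.)
In every case the truthful bid is at least as good as any alternative, so it is a dominant strategy.

Yes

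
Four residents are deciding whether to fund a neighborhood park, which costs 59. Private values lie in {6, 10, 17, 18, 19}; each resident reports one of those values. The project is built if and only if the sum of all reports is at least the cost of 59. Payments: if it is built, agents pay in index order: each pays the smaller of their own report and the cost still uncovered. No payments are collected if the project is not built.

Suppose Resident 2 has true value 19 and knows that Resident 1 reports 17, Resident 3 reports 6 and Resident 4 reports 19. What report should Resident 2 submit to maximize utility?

17

Report 6: project not built, utility 0.
Report 10: project not built, utility 0.
Report 17: project built, pays 17, utility 19 - 17 = 2.
Report 18: project built, pays 18, utility 19 - 18 = 1.
Report 19: project built, pays 19, utility 19 - 19 = 0.
The best choice is 17 with utility 2.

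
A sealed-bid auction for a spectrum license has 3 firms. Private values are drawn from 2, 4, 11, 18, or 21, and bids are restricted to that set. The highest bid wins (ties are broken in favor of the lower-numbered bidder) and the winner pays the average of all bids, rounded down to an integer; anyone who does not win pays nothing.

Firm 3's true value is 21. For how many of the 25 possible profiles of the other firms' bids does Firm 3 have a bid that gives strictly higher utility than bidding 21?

9

Others bid (2, 2): truth gives 13; bid 4 gives 19 > 13. Violating.
Others bid (2, 4): truth gives 12; bid 11 gives 16 > 12. Violating.
Others bid (2, 11): truth gives 10; bid 18 gives 11 > 10. Violating.
Others bid (4, 2): truth gives 12; bid 11 gives 16 > 12. Violating.
Others bid (2, 18): truth gives 8; no alternative beats it.
Others bid (2, 21): truth gives 0; no alternative beats it.
(Checking all 25 profiles: 9 have a profitable deviation, 16 do not.)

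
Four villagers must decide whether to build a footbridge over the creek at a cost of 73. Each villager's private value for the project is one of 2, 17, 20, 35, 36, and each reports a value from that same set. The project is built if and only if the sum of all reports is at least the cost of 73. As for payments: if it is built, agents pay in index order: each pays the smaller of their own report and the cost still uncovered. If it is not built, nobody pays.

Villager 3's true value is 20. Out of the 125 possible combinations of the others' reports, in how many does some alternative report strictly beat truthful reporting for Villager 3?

Others report (2, 20, 35): truth gives 0; report 17 gives 3 > 0. Violating.
Others report (2, 20, 36): truth gives 0; report 17 gives 3 > 0. Violating.
Others report (2, 35, 20): truth gives 0; report 17 gives 3 > 0. Violating.
Others report (2, 35, 35): truth gives 0; report 2 gives 18 > 0. Violating.
Others report (2, 2, 2): truth gives 0; no alternative beats it.
Others report (2, 2, 17): truth gives 0; no alternative beats it.
(Checking all 125 profiles: 67 have a profitable deviation, 58 do not.)

67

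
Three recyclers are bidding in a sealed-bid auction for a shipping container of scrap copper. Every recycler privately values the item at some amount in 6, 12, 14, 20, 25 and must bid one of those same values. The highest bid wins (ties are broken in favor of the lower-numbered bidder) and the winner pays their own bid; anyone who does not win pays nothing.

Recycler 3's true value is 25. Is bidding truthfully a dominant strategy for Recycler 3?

Consider the case where Recycler 1 bids 6 and Recycler 2 bids 6.
Truthful bid 25: wins, pays 25, utility 25 - 25 = 0.
Bid 12 instead: wins, pays 12, utility 25 - 12 = 13.
Since 13 > 0, bidding 12 is strictly better here, so truthful bidding is not dominant.

No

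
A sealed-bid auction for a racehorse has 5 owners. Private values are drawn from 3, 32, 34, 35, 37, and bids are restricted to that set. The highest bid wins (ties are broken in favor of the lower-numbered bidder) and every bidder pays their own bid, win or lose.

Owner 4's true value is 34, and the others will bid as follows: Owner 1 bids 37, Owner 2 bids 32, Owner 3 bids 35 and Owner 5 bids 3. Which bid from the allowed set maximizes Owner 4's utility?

3

Bid 3: loses but pays 3, utility -3.
Bid 32: loses but pays 32, utility -32.
Bid 34: loses but pays 34, utility -34.
Bid 35: loses but pays 35, utility -35.
Bid 37: loses but pays 37, utility -37.
The best choice is 3 with utility -3.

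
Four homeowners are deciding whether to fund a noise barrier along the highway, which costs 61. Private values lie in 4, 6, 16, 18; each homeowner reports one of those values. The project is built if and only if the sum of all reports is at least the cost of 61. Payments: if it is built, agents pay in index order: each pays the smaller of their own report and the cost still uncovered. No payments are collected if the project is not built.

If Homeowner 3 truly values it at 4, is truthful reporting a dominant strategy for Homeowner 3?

Check each profile of the others' reports and compare truth against every alternative report.
Others report (4, 4, 4): truth gives 0, best alternative gives 0.
Others report (4, 4, 6): truth gives 0, best alternative gives 0.
Others report (4, 4, 16): truth gives 0, best alternative gives 0.
Others report (4, 4, 18): truth gives 0, best alternative gives 0.
Others report (4, 6, 4): truth gives 0, best alternative gives 0.
Others report (4, 6, 6): truth gives 0, best alternative gives 0.
(Remaining 58 profiles checked similarly; truth is weakly best in each.)
In every case the truthful report is at least as good as any alternative, so it is a dominant strategy.

Yes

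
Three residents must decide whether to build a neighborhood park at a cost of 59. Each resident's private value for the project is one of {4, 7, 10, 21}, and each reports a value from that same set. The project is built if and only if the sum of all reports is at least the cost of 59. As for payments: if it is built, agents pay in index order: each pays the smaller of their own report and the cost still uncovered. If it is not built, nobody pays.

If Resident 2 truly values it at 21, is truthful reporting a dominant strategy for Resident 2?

Check each profile of the others' reports and compare truth against every alternative report.
Others report (4, 4): truth gives 0, best alternative gives 0.
Others report (4, 7): truth gives 0, best alternative gives 0.
Others report (4, 10): truth gives 0, best alternative gives 0.
Others report (4, 21): truth gives 0, best alternative gives 0.
Others report (7, 4): truth gives 0, best alternative gives 0.
Others report (7, 7): truth gives 0, best alternative gives 0.
(Remaining 10 profiles checked similarly; truth is weakly best in each.)
In every case the truthful report is at least as good as any alternative, so it is a dominant strategy.

Yes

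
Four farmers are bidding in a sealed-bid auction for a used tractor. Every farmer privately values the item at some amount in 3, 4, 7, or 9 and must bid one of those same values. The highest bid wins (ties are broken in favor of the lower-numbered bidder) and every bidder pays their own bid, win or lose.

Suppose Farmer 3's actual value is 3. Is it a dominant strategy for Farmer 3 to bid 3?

Consider the case where Farmer 1 bids 3, Farmer 2 bids 3 and Farmer 4 bids 3.
Truthful bid 3: loses but pays 3, utility -3.
Bid 4 instead: wins, pays 4, utility 3 - 4 = -1.
Since -1 > -3, bidding 4 is strictly better here, so truthful bidding is not dominant.

No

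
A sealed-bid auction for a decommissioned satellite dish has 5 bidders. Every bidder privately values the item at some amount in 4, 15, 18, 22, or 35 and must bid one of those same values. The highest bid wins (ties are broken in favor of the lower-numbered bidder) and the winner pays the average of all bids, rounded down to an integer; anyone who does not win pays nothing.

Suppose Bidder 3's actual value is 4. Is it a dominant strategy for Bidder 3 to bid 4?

Yes

Check each profile of the others' bids and compare truth against every alternative bid.
Others bid (4, 4, 15, 15): truth gives 0, best alternative gives -6.
Others bid (4, 4, 4, 15): truth gives 0, best alternative gives -4.
Others bid (4, 4, 15, 4): truth gives 0, best alternative gives -4.
Others bid (4, 4, 4, 4): truth gives 0, best alternative gives -2.
Others bid (4, 4, 4, 18): truth gives 0, best alternative gives 0.
Others bid (4, 4, 4, 22): truth gives 0, best alternative gives 0.
(Remaining 619 profiles checked similarly; truth is weakly best in each.)
In every case the truthful bid is at least as good as any alternative, so it is a dominant strategy.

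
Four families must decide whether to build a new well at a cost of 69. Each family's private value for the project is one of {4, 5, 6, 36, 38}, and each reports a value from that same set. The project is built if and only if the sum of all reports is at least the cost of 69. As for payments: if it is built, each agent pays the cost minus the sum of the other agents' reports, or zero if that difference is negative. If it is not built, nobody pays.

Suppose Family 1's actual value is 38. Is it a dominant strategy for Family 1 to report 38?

Yes

Check each profile of the others' reports and compare truth against every alternative report.
Others report (4, 36, 36): truth gives 38, best alternative gives 38.
Others report (4, 36, 38): truth gives 38, best alternative gives 38.
Others report (4, 38, 36): truth gives 38, best alternative gives 38.
Others report (4, 38, 38): truth gives 38, best alternative gives 38.
Others report (5, 36, 36): truth gives 38, best alternative gives 38.
Others report (5, 36, 38): truth gives 38, best alternative gives 38.
(Remaining 119 profiles checked similarly; truth is weakly best in each.)
In every case the truthful report is at least as good as any alternative, so it is a dominant strategy.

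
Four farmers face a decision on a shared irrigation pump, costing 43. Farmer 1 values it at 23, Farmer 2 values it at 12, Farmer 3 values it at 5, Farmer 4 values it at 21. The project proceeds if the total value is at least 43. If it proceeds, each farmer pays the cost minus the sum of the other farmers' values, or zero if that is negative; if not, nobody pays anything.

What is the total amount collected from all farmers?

Total value 61 ≥ cost 43, so it is built.
Farmer 1: others sum to 38; max(0, 43 - 38) = 5.
Farmer 2: others sum to 49; max(0, 43 - 49) = 0.
Farmer 3: others sum to 56; max(0, 43 - 56) = 0.
Farmer 4: others sum to 40; max(0, 43 - 40) = 3.
Total collected = 5 + 0 + 0 + 3 = 8.

8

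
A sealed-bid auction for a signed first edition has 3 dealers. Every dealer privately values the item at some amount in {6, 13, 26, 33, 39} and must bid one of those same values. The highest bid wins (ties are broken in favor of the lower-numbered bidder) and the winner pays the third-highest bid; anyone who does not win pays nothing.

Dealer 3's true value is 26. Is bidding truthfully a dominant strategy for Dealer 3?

No

Consider the case where Dealer 1 bids 6 and Dealer 2 bids 26.
Truthful bid 26: loses, pays 0, utility 0.
Bid 33 instead: wins, pays 6, utility 26 - 6 = 20.
Since 20 > 0, bidding 33 is strictly better here, so truthful bidding is not dominant.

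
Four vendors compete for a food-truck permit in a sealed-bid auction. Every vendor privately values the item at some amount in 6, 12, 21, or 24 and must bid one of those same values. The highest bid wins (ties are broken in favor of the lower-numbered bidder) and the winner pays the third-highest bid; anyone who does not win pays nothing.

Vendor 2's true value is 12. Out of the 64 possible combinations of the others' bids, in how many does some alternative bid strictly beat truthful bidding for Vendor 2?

6

Others bid (6, 6, 21): truth gives 0; bid 21 gives 6 > 0. Violating.
Others bid (6, 6, 24): truth gives 0; bid 24 gives 6 > 0. Violating.
Others bid (6, 21, 6): truth gives 0; bid 21 gives 6 > 0. Violating.
Others bid (6, 24, 6): truth gives 0; bid 24 gives 6 > 0. Violating.
Others bid (6, 6, 6): truth gives 6; no alternative beats it.
Others bid (6, 6, 12): truth gives 6; no alternative beats it.
(Checking all 64 profiles: 6 have a profitable deviation, 58 do not.)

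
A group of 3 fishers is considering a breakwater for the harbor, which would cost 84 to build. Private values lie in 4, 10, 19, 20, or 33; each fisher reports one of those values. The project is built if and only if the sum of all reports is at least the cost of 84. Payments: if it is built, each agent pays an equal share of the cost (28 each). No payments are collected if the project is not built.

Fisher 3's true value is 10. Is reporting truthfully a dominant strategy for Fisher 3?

Yes

Check each profile of the others' reports and compare truth against every alternative report.
Others report (4, 4): truth gives 0, best alternative gives 0.
Others report (4, 10): truth gives 0, best alternative gives 0.
Others report (4, 19): truth gives 0, best alternative gives 0.
Others report (4, 20): truth gives 0, best alternative gives 0.
Others report (4, 33): truth gives 0, best alternative gives 0.
Others report (10, 4): truth gives 0, best alternative gives 0.
(Remaining 19 profiles checked similarly; truth is weakly best in each.)
In every case the truthful report is at least as good as any alternative, so it is a dominant strategy.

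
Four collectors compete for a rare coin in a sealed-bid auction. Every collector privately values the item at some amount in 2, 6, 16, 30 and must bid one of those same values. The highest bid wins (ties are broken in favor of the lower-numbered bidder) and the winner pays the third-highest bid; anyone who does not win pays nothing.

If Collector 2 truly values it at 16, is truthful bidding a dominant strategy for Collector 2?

No

Consider the case where Collector 1 bids 2, Collector 3 bids 2 and Collector 4 bids 30.
Truthful bid 16: loses, pays 0, utility 0.
Bid 30 instead: wins, pays 2, utility 16 - 2 = 14.
Since 14 > 0, bidding 30 is strictly better here, so truthful bidding is not dominant.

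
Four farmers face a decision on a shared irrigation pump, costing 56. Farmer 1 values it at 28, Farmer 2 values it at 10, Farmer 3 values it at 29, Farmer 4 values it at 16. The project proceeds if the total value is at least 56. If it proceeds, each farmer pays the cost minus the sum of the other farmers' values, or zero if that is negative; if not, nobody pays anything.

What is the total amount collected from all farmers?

3

Total value 83 ≥ cost 56, so it is built.
Farmer 1: others sum to 55; max(0, 56 - 55) = 1.
Farmer 2: others sum to 73; max(0, 56 - 73) = 0.
Farmer 3: others sum to 54; max(0, 56 - 54) = 2.
Farmer 4: others sum to 67; max(0, 56 - 67) = 0.
Total collected = 1 + 0 + 2 + 0 = 3.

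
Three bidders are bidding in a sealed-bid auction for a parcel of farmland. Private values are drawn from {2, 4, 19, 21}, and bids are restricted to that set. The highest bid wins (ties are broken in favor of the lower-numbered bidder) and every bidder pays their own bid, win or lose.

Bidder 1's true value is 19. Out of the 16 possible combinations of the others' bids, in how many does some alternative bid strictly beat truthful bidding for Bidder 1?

Others bid (2, 2): truth gives 0; bid 2 gives 17 > 0. Violating.
Others bid (2, 4): truth gives 0; bid 4 gives 15 > 0. Violating.
Others bid (2, 21): truth gives -19; bid 2 gives -2 > -19. Violating.
Others bid (4, 2): truth gives 0; bid 4 gives 15 > 0. Violating.
Others bid (2, 19): truth gives 0; no alternative beats it.
Others bid (4, 19): truth gives 0; no alternative beats it.
(Checking all 16 profiles: 11 have a profitable deviation, 5 do not.)

11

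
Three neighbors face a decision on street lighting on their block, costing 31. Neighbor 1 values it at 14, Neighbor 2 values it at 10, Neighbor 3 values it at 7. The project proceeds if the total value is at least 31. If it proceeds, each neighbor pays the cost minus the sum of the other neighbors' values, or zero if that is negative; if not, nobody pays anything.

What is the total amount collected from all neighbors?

31

Total value 31 ≥ cost 31, so it is built.
Neighbor 1: others sum to 17; max(0, 31 - 17) = 14.
Neighbor 2: others sum to 21; max(0, 31 - 21) = 10.
Neighbor 3: others sum to 24; max(0, 31 - 24) = 7.
Total collected = 14 + 10 + 7 = 31.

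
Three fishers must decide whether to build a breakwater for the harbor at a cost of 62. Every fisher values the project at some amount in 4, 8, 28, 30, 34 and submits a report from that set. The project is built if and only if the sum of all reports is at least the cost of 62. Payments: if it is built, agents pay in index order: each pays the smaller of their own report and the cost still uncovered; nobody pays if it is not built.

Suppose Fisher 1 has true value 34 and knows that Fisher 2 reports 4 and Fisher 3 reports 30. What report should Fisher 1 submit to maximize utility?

28

Report 4: project not built, utility 0.
Report 8: project not built, utility 0.
Report 28: project built, pays 28, utility 34 - 28 = 6.
Report 30: project built, pays 30, utility 34 - 30 = 4.
Report 34: project built, pays 34, utility 34 - 34 = 0.
The best choice is 28 with utility 6.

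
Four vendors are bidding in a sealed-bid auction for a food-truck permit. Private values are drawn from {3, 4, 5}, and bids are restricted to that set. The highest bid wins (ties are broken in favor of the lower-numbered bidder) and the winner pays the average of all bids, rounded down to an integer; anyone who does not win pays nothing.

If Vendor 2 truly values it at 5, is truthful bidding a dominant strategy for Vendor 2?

Consider the case where Vendor 1 bids 3, Vendor 3 bids 4 and Vendor 4 bids 4.
Truthful bid 5: wins, pays 4, utility 5 - 4 = 1.
Bid 4 instead: wins, pays 3, utility 5 - 3 = 2.
Since 2 > 1, bidding 4 is strictly better here, so truthful bidding is not dominant.

No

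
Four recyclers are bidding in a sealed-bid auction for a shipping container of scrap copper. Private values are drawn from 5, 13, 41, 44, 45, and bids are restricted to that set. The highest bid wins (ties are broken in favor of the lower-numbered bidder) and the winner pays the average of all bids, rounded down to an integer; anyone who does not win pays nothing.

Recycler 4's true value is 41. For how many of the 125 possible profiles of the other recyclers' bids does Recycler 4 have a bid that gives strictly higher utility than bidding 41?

Others bid (5, 5, 5): truth gives 27; bid 13 gives 34 > 27. Violating.
Others bid (5, 5, 41): truth gives 0; bid 44 gives 18 > 0. Violating.
Others bid (5, 5, 44): truth gives 0; bid 45 gives 17 > 0. Violating.
Others bid (5, 13, 41): truth gives 0; bid 44 gives 16 > 0. Violating.
Others bid (5, 5, 13): truth gives 25; no alternative beats it.
Others bid (5, 5, 45): truth gives 0; no alternative beats it.
(Checking all 125 profiles: 49 have a profitable deviation, 76 do not.)

49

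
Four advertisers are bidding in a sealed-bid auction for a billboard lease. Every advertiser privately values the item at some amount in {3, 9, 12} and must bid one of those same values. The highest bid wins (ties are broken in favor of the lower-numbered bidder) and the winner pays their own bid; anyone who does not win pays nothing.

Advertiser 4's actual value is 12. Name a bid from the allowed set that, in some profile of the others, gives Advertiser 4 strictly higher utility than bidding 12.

9

Suppose Advertiser 1 bids 3, Advertiser 2 bids 3 and Advertiser 3 bids 3.
Bid 12: wins, pays 12, utility 12 - 12 = 0.
Bid 9: wins, pays 9, utility 12 - 9 = 3.
So bidding 9 beats truth here (3 > 0).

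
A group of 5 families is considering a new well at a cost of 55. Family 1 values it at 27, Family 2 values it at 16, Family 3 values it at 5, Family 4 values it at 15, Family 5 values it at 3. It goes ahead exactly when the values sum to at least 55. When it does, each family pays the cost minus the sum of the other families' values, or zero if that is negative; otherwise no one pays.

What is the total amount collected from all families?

Total value 66 ≥ cost 55, so it is built.
Family 1: others sum to 39; max(0, 55 - 39) = 16.
Family 2: others sum to 50; max(0, 55 - 50) = 5.
Family 3: others sum to 61; max(0, 55 - 61) = 0.
Family 4: others sum to 51; max(0, 55 - 51) = 4.
Family 5: others sum to 63; max(0, 55 - 63) = 0.
Total collected = 16 + 5 + 0 + 4 + 0 = 25.

25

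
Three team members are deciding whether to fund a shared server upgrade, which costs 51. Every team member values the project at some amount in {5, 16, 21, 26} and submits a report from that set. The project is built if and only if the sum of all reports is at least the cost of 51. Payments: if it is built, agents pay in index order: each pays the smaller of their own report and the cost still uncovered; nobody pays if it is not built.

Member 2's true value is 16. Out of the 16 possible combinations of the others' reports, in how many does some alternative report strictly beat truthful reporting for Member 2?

3

Others report (21, 26): truth gives 0; report 5 gives 11 > 0. Violating.
Others report (26, 21): truth gives 0; report 5 gives 11 > 0. Violating.
Others report (26, 26): truth gives 0; report 5 gives 11 > 0. Violating.
Others report (5, 5): truth gives 0; no alternative beats it.
Others report (5, 16): truth gives 0; no alternative beats it.
(Checking all 16 profiles: 3 have a profitable deviation, 13 do not.)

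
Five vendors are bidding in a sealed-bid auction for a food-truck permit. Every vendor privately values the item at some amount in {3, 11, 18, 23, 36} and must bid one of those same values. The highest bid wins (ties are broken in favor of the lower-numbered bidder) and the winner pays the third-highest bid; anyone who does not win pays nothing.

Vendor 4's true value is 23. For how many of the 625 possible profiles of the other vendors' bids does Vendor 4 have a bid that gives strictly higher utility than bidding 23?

Others bid (3, 3, 3, 36): truth gives 0; bid 36 gives 20 > 0. Violating.
Others bid (3, 3, 11, 36): truth gives 0; bid 36 gives 12 > 0. Violating.
Others bid (3, 3, 18, 36): truth gives 0; bid 36 gives 5 > 0. Violating.
Others bid (3, 3, 23, 3): truth gives 0; bid 36 gives 20 > 0. Violating.
Others bid (3, 3, 3, 3): truth gives 20; no alternative beats it.
Others bid (3, 3, 3, 11): truth gives 20; no alternative beats it.
(Checking all 625 profiles: 108 have a profitable deviation, 517 do not.)

108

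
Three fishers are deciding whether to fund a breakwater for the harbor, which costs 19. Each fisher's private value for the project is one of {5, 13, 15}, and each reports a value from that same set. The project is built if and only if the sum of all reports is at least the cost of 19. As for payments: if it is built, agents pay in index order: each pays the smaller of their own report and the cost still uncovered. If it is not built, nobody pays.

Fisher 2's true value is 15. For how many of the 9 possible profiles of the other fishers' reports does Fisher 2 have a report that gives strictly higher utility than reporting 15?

6

Others report (5, 5): truth gives 1; report 13 gives 2 > 1. Violating.
Others report (5, 13): truth gives 1; report 5 gives 10 > 1. Violating.
Others report (5, 15): truth gives 1; report 5 gives 10 > 1. Violating.
Others report (13, 5): truth gives 9; report 5 gives 10 > 9. Violating.
Others report (15, 5): truth gives 11; no alternative beats it.
Others report (15, 13): truth gives 11; no alternative beats it.
(Checking all 9 profiles: 6 have a profitable deviation, 3 do not.)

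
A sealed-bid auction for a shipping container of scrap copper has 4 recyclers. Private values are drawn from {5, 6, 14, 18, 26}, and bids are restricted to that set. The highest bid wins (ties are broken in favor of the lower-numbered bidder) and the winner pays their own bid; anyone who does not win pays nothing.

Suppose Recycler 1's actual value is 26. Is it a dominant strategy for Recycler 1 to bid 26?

Consider the case where Recycler 2 bids 5, Recycler 3 bids 5 and Recycler 4 bids 5.
Truthful bid 26: wins, pays 26, utility 26 - 26 = 0.
Bid 5 instead: wins, pays 5, utility 26 - 5 = 21.
Since 21 > 0, bidding 5 is strictly better here, so truthful bidding is not dominant.

No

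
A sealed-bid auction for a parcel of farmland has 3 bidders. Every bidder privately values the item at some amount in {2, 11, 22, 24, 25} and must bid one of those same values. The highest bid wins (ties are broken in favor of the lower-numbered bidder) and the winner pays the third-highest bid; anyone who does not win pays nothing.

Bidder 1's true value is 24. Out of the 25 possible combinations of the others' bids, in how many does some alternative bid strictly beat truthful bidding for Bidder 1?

Others bid (2, 25): truth gives 0; bid 25 gives 22 > 0. Violating.
Others bid (11, 25): truth gives 0; bid 25 gives 13 > 0. Violating.
Others bid (22, 25): truth gives 0; bid 25 gives 2 > 0. Violating.
Others bid (25, 2): truth gives 0; bid 25 gives 22 > 0. Violating.
Others bid (2, 2): truth gives 22; no alternative beats it.
Others bid (2, 11): truth gives 22; no alternative beats it.
(Checking all 25 profiles: 6 have a profitable deviation, 19 do not.)

6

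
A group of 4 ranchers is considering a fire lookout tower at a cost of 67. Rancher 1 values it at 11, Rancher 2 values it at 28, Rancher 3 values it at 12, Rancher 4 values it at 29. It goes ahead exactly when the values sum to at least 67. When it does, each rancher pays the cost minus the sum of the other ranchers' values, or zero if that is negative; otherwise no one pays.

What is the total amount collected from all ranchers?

Total value 80 ≥ cost 67, so it is built.
Rancher 1: others sum to 69; max(0, 67 - 69) = 0.
Rancher 2: others sum to 52; max(0, 67 - 52) = 15.
Rancher 3: others sum to 68; max(0, 67 - 68) = 0.
Rancher 4: others sum to 51; max(0, 67 - 51) = 16.
Total collected = 0 + 15 + 0 + 16 = 31.

31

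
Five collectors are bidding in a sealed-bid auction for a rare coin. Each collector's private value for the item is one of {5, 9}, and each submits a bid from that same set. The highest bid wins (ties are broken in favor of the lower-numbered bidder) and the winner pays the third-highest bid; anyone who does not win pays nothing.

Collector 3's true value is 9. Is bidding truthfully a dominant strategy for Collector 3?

Yes

Check each profile of the others' bids and compare truth against every alternative bid.
Others bid (5, 5, 5, 5): truth gives 4, best alternative gives 0.
Others bid (5, 5, 5, 9): truth gives 4, best alternative gives 0.
Others bid (5, 5, 9, 5): truth gives 4, best alternative gives 0.
Others bid (5, 5, 9, 9): truth gives 0, best alternative gives 0.
Others bid (5, 9, 5, 5): truth gives 0, best alternative gives 0.
Others bid (5, 9, 5, 9): truth gives 0, best alternative gives 0.
(Remaining 10 profiles checked similarly; truth is weakly best in each.)
In every case the truthful bid is at least as good as any alternative, so it is a dominant strategy.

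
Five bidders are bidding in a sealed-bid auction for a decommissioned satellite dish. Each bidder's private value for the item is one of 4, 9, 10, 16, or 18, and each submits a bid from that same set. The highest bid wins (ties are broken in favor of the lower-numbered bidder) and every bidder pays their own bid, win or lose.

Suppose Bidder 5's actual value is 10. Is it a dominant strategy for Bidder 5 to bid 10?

Consider the case where Bidder 1 bids 4, Bidder 2 bids 4, Bidder 3 bids 4 and Bidder 4 bids 4.
Truthful bid 10: wins, pays 10, utility 10 - 10 = 0.
Bid 9 instead: wins, pays 9, utility 10 - 9 = 1.
Since 1 > 0, bidding 9 is strictly better here, so truthful bidding is not dominant.

No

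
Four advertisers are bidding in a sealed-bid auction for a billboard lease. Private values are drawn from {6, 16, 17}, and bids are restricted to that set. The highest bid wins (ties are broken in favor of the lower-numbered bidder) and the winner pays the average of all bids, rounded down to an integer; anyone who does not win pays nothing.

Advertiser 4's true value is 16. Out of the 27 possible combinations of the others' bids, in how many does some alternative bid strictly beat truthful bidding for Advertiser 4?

Others bid (6, 6, 16): truth gives 0; bid 17 gives 5 > 0. Violating.
Others bid (6, 16, 6): truth gives 0; bid 17 gives 5 > 0. Violating.
Others bid (6, 16, 16): truth gives 0; bid 17 gives 3 > 0. Violating.
Others bid (16, 6, 6): truth gives 0; bid 17 gives 5 > 0. Violating.
Others bid (6, 6, 6): truth gives 8; no alternative beats it.
Others bid (6, 6, 17): truth gives 0; no alternative beats it.
(Checking all 27 profiles: 6 have a profitable deviation, 21 do not.)

6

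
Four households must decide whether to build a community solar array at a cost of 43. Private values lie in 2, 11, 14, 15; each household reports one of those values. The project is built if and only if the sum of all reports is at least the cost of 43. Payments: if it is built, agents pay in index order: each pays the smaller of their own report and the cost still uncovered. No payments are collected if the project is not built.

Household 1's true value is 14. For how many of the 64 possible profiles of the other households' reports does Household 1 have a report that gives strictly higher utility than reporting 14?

30

Others report (2, 15, 15): truth gives 0; report 11 gives 3 > 0. Violating.
Others report (11, 11, 11): truth gives 0; report 11 gives 3 > 0. Violating.
Others report (11, 11, 14): truth gives 0; report 11 gives 3 > 0. Violating.
Others report (11, 11, 15): truth gives 0; report 11 gives 3 > 0. Violating.
Others report (2, 2, 2): truth gives 0; no alternative beats it.
Others report (2, 2, 11): truth gives 0; no alternative beats it.
(Checking all 64 profiles: 30 have a profitable deviation, 34 do not.)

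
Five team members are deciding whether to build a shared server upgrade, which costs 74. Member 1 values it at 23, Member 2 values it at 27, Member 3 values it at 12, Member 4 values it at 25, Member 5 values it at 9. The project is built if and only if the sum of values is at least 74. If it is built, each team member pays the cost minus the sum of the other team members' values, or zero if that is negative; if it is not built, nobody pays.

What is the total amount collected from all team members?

Total value 96 ≥ cost 74, so it is built.
Member 1: others sum to 73; max(0, 74 - 73) = 1.
Member 2: others sum to 69; max(0, 74 - 69) = 5.
Member 3: others sum to 84; max(0, 74 - 84) = 0.
Member 4: others sum to 71; max(0, 74 - 71) = 3.
Member 5: others sum to 87; max(0, 74 - 87) = 0.
Total collected = 1 + 5 + 0 + 3 + 0 = 9.

9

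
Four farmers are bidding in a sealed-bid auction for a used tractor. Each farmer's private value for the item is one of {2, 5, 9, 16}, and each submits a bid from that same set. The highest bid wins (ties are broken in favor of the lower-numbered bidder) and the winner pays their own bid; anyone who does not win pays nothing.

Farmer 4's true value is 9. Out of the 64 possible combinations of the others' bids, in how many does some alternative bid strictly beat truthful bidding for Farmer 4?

1

Others bid (2, 2, 2): truth gives 0; bid 5 gives 4 > 0. Violating.
Others bid (2, 2, 5): truth gives 0; no alternative beats it.
Others bid (2, 2, 9): truth gives 0; no alternative beats it.
(Checking all 64 profiles: 1 has a profitable deviation, 63 do not.)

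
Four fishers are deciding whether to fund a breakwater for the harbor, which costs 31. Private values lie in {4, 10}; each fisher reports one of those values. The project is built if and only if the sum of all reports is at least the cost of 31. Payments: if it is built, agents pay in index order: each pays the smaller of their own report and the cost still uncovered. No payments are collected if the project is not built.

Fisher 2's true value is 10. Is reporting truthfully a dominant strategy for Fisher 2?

No

Consider the case where Fisher 1 reports 10, Fisher 3 reports 10 and Fisher 4 reports 10.
Truthful report 10: project built, pays 10, utility 10 - 10 = 0.
Report 4 instead: project built, pays 4, utility 10 - 4 = 6.
Since 6 > 0, reporting 4 is strictly better here, so truthful reporting is not dominant.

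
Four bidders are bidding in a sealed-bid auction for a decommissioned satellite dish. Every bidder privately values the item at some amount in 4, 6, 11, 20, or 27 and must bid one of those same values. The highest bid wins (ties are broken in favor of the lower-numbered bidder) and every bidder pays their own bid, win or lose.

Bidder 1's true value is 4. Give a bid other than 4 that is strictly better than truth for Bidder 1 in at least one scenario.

Suppose Bidder 2 bids 4, Bidder 3 bids 4 and Bidder 4 bids 6.
Bid 4: loses but pays 4, utility -4.
Bid 6: wins, pays 6, utility 4 - 6 = -2.
So bidding 6 beats truth here (-2 > -4).

6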